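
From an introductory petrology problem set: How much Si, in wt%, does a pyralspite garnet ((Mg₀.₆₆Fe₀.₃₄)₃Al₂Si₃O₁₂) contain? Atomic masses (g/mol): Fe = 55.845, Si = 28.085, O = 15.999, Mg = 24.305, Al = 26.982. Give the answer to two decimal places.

Formula mass = 1.98·24.305 + 1.02·55.845 + 2·26.982 + 3·28.085 + 12·15.999 = 435.293 g/mol, of which 84.255 g is Si.
So Si makes up 84.255/435.293 = 0.1936 of the mass, i.e. 19.36%.

19.36 wt%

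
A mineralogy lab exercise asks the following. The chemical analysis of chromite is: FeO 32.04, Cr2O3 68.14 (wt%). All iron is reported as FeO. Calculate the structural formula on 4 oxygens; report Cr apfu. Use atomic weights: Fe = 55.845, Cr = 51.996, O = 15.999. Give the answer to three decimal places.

32.04 wt% FeO ÷ 71.844 g/mol = 0.44597 mol, giving 0.44597 Fe and 0.44597 O.
68.14 wt% Cr2O3 ÷ 151.989 g/mol = 0.44832 mol, giving 0.89664 Cr and 1.34496 O.
Oxygen sums to 1.79093; scaling by 4/1.79093 = 2.23348 puts the formula on 4 O.
Cr: 0.89664 × 2.23348 = 2.003 atoms per formula unit.

2.003 Cr apfu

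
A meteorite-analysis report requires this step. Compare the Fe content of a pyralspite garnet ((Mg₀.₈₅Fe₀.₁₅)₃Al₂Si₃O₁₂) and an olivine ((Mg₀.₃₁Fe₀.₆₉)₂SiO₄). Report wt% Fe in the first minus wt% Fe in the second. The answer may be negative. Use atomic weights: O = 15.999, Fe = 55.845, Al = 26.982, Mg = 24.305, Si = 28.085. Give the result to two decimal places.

Fe in (Mg₀.₈₅Fe₀.₁₅)₃Al₂Si₃O₁₂: molar mass 417.315 g/mol; 0.45×55.845 = 25.130 g → 6.02 wt%.
Fe in (Mg₀.₃₁Fe₀.₆₉)₂SiO₄: molar mass 184.216 g/mol; 1.38×55.845 = 77.066 g → 41.83 wt%.
Difference = 6.02 − 41.83 = -35.81 percentage points.

-35.81 percentage points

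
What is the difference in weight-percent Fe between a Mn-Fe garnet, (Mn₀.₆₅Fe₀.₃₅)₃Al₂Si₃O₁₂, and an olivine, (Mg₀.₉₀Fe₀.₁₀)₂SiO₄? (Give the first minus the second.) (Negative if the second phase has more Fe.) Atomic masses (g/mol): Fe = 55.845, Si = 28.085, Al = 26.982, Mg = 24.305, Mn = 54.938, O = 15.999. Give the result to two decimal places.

4.22 percentage points

First mineral: 58.637 g Fe in 495.973 g formula = 11.82 wt% Fe.
Second mineral: 11.169 g Fe in 146.999 g formula = 7.60 wt% Fe.
11.82% − 7.60% gives a difference of 4.22 percentage points.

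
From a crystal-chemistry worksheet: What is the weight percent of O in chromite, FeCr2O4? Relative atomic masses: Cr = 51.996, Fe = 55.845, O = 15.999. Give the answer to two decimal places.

28.59 mass %

Molar mass of FeCr2O4: 1×55.845 + 2×51.996 + 4×15.999 = 223.833 g/mol.
Mass of O per formula unit: 4 × 15.999 = 63.996 g.
Weight fraction O = 63.996 / 223.833 = 0.2859.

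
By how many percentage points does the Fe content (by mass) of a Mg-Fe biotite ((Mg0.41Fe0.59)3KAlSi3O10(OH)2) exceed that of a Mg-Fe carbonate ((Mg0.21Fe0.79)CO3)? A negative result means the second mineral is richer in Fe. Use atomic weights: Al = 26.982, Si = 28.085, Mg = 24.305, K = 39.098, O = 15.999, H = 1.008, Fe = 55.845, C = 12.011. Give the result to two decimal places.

-19.50 percentage points

Fe in (Mg0.41Fe0.59)3KAlSi3O10(OH)2: molar mass 473.080 g/mol; 1.77×55.845 = 98.846 g → 20.89 wt%.
Fe in (Mg0.21Fe0.79)CO3: molar mass 109.230 g/mol; 0.79×55.845 = 44.118 g → 40.39 wt%.
Difference = 20.89 − 40.39 = -19.50 percentage points.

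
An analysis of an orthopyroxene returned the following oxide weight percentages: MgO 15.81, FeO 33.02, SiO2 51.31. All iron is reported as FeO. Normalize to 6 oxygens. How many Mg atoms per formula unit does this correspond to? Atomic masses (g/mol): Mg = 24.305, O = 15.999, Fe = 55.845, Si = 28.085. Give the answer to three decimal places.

0.919 Mg apfu

MgO: 15.81/40.304 = 0.39227 mol → 0.39227 mol Mg, 0.39227 mol O.
FeO: 33.02/71.844 = 0.45961 mol → 0.45961 mol Fe, 0.45961 mol O.
SiO2: 51.31/60.083 = 0.85399 mol → 0.85399 mol Si, 1.70798 mol O.
Total oxygen = 2.55986 mol. Normalization factor = 6/2.55986 = 2.34388.
Mg per 6 O = 0.39227 × 2.34388 = 0.919.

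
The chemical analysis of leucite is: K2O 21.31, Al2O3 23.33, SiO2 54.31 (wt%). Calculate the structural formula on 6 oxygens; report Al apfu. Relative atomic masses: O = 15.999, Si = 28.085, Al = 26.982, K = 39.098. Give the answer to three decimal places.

1.009 Al apfu

K2O (M=94.195): mol = 0.22623; K = 0.45246, O = 0.22623.
Al2O3 (M=101.961): mol = 0.22881; Al = 0.45762, O = 0.68643.
SiO2 (M=60.083): mol = 0.90392; Si = 0.90392, O = 1.80784.
ΣO = 2.72050; factor = 6/ΣO = 2.20548.
Al apfu = 0.45762 × 2.20548 = 1.009.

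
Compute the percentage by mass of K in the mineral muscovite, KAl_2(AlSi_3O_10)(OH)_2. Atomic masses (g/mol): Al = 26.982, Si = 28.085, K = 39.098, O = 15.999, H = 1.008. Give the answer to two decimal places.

9.82 wt%

M(KAl_2(AlSi_3O_10)(OH)_2) = 398.303 g/mol.
K contributes 1 × 39.098 = 39.098 g per mole.
39.098/398.303 = 0.0982 → 9.82%.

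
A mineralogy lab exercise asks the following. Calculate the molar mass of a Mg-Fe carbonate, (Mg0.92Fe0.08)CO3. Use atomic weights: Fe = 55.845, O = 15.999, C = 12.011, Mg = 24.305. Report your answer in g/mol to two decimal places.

The formula mass is the sum 0.92×24.305 + 0.08×55.845 + 1×12.011 + 3×15.999.

86.84 g/mol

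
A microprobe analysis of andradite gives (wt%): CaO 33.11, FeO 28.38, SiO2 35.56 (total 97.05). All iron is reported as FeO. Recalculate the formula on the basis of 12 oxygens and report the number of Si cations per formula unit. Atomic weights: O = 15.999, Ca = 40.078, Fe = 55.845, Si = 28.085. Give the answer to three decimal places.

3.274 Si apfu

CaO (M=56.077): mol = 0.59044; Ca = 0.59044, O = 0.59044.
FeO (M=71.844): mol = 0.39502; Fe = 0.39502, O = 0.39502.
SiO2 (M=60.083): mol = 0.59185; Si = 0.59185, O = 1.18370.
ΣO = 2.16916; factor = 12/ΣO = 5.53210.
Si apfu = 0.59185 × 5.53210 = 3.274.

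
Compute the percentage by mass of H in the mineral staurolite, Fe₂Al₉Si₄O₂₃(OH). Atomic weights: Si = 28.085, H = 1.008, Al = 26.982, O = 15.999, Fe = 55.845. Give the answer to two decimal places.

Formula mass = 2*55.845 + 9*26.982 + 4*28.085 + 24*15.999 + 1*1.008 = 851.852 g/mol, of which 1.008 g is H.
So H makes up 1.008/851.852 = 0.0012 of the mass, i.e. 0.12%.

0.12 wt%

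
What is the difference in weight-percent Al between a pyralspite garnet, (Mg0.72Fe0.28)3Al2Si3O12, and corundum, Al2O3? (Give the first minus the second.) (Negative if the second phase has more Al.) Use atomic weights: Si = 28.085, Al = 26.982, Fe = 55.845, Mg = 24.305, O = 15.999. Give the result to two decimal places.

First mineral: 53.964 g Al in 429.616 g formula = 12.56 wt% Al.
Second mineral: 53.964 g Al in 101.961 g formula = 52.93 wt% Al.
12.56% − 52.93% gives a difference of -40.37 percentage points.

-40.37 percentage points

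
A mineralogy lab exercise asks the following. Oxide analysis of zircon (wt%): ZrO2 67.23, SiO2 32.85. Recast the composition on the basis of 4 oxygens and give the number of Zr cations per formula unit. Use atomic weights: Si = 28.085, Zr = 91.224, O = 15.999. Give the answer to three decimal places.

67.23 wt% ZrO2 ÷ 123.222 g/mol = 0.54560 mol, giving 0.54560 Zr and 1.09120 O.
32.85 wt% SiO2 ÷ 60.083 g/mol = 0.54674 mol, giving 0.54674 Si and 1.09348 O.
Oxygen sums to 2.18468; scaling by 4/2.18468 = 1.83093 puts the formula on 4 O.
Zr: 0.54560 × 1.83093 = 0.999 atoms per formula unit.

0.999 Zr apfu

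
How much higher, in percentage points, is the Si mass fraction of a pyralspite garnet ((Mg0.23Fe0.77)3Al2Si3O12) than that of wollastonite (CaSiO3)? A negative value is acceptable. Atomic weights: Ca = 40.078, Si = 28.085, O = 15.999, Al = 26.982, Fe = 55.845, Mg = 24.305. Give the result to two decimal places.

Si in (Mg0.23Fe0.77)3Al2Si3O12: molar mass 475.979 g/mol; 3×28.085 = 84.255 g → 17.70 wt%.
Si in CaSiO3: molar mass 116.160 g/mol; 1×28.085 = 28.085 g → 24.18 wt%.
Difference = 17.70 − 24.18 = -6.48 percentage points.

-6.48 percentage points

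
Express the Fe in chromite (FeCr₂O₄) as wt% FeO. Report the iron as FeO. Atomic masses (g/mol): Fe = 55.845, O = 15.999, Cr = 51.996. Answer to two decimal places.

32.10 wt%

Formula mass = 223.833 g/mol.
1 Fe → 1.0000 mol FeO per formula unit; M(FeO) = 71.844, so FeO mass = 71.844 g.
71.844/223.833 × 100 = 32.10 wt%.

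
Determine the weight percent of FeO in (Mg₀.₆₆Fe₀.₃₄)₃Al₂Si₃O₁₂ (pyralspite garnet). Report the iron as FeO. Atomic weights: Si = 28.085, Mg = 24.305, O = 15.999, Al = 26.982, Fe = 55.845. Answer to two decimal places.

Formula mass = 435.293 g/mol.
1.02 Fe → 1.0200 mol FeO per formula unit; M(FeO) = 71.844, so FeO mass = 73.281 g.
73.281/435.293 × 100 = 16.83 wt%.

16.83 wt%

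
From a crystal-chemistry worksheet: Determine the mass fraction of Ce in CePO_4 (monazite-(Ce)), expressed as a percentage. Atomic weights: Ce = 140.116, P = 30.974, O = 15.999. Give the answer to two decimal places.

Molar mass of CePO_4: 1*140.116 + 1*30.974 + 4*15.999 = 235.086 g/mol.
Mass of Ce per formula unit: 1 × 140.116 = 140.116 g.
Weight fraction Ce = 140.116 / 235.086 = 0.5960.

59.60 weight percent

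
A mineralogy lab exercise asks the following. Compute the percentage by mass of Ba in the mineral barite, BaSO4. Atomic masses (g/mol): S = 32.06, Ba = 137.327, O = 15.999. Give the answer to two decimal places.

Formula mass = 1×137.327 + 1×32.06 + 4×15.999 = 233.383 g/mol, of which 137.327 g is Ba.
So Ba makes up 137.327/233.383 = 0.5884 of the mass, i.e. 58.84%.

58.84 mass %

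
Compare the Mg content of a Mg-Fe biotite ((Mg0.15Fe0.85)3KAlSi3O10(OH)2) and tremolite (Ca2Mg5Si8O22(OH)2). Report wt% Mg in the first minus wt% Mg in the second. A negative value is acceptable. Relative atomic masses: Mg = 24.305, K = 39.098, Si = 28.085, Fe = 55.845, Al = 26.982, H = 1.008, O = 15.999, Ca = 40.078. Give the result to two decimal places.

-12.76 percentage points

First mineral: 10.937 g Mg in 497.681 g formula = 2.20 wt% Mg.
Second mineral: 121.525 g Mg in 812.353 g formula = 14.96 wt% Mg.
2.20% − 14.96% gives a difference of -12.76 percentage points.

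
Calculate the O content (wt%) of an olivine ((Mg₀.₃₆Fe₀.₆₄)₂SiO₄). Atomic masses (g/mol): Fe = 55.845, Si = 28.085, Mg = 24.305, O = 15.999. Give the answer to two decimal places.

Molar mass of (Mg₀.₃₆Fe₀.₆₄)₂SiO₄: 0.72·24.305 + 1.28·55.845 + 1·28.085 + 4·15.999 = 181.062 g/mol.
Mass of O per formula unit: 4 × 15.999 = 63.996 g.
Weight fraction O = 63.996 / 181.062 = 0.3534.

35.34 wt%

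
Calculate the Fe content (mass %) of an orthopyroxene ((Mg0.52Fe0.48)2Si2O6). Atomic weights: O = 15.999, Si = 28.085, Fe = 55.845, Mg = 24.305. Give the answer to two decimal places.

23.20 mass %

Formula mass = 1.04·24.305 + 0.96·55.845 + 2·28.085 + 6·15.999 = 231.052 g/mol, of which 53.611 g is Fe.
So Fe makes up 53.611/231.052 = 0.2320 of the mass, i.e. 23.20%.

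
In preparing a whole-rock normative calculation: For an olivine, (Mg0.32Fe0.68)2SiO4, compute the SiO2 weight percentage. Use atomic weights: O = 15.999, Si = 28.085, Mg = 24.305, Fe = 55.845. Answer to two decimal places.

32.73 wt%

Formula mass = 183.585 g/mol.
1 Si → 1.0000 mol SiO2 per formula unit; M(SiO2) = 60.083, so SiO2 mass = 60.083 g.
60.083/183.585 × 100 = 32.73 wt%.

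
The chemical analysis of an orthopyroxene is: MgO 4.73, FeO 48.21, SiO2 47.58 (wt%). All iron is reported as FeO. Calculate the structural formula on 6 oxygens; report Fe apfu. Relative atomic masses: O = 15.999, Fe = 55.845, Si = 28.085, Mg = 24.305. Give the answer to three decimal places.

4.73 wt% MgO ÷ 40.304 g/mol = 0.11736 mol, giving 0.11736 Mg and 0.11736 O.
48.21 wt% FeO ÷ 71.844 g/mol = 0.67104 mol, giving 0.67104 Fe and 0.67104 O.
47.58 wt% SiO2 ÷ 60.083 g/mol = 0.79190 mol, giving 0.79190 Si and 1.58380 O.
Oxygen sums to 2.37220; scaling by 6/2.37220 = 2.52930 puts the formula on 6 O.
Fe: 0.67104 × 2.52930 = 1.697 atoms per formula unit.

1.697 Fe apfu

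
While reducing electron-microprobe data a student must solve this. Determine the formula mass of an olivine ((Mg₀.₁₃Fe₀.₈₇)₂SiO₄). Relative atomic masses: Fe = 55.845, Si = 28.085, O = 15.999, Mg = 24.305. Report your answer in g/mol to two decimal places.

M = 0.26*24.305 + 1.74*55.845 + 1*28.085 + 4*15.999

195.57 g/mol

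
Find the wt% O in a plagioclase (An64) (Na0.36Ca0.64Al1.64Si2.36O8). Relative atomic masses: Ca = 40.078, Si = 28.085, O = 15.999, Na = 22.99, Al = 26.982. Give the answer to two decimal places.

46.98 mass %

Molar mass of Na0.36Ca0.64Al1.64Si2.36O8: 0.36×22.99 + 0.64×40.078 + 1.64×26.982 + 2.36×28.085 + 8×15.999 = 272.449 g/mol.
Mass of O per formula unit: 8 × 15.999 = 127.992 g.
Weight fraction O = 127.992 / 272.449 = 0.4698.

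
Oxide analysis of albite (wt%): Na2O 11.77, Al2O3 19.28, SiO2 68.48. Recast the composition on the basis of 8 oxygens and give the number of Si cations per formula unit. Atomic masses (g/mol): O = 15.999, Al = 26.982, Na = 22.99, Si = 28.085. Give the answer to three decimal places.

Na2O: 11.77/61.979 = 0.18990 mol → 0.37980 mol Na, 0.18990 mol O.
Al2O3: 19.28/101.961 = 0.18909 mol → 0.37818 mol Al, 0.56727 mol O.
SiO2: 68.48/60.083 = 1.13976 mol → 1.13976 mol Si, 2.27952 mol O.
Total oxygen = 3.03669 mol. Normalization factor = 8/3.03669 = 2.63445.
Si per 8 O = 1.13976 × 2.63445 = 3.003.

3.003 Si apfu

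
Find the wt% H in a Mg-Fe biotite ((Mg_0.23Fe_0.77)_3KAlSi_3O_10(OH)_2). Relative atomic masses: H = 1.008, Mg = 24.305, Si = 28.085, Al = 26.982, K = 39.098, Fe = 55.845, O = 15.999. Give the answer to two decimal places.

0.41 wt%

Formula mass = 0.69×24.305 + 2.31×55.845 + 1×39.098 + 1×26.982 + 3×28.085 + 12×15.999 + 2×1.008 = 490.111 g/mol, of which 2.016 g is H.
So H makes up 2.016/490.111 = 0.0041 of the mass, i.e. 0.41%.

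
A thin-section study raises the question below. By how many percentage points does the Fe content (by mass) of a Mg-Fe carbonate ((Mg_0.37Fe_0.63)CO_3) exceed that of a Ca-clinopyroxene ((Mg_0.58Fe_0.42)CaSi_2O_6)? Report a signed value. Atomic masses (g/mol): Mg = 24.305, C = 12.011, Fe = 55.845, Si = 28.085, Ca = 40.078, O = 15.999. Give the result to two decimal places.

First mineral: 35.182 g Fe in 104.183 g formula = 33.77 wt% Fe.
Second mineral: 23.455 g Fe in 229.794 g formula = 10.21 wt% Fe.
33.77% − 10.21% gives a difference of 23.56 percentage points.

23.56 percentage points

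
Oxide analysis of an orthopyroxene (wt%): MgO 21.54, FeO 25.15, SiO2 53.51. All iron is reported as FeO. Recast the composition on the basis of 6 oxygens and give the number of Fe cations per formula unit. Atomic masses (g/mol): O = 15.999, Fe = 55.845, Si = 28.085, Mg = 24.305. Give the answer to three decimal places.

MgO: 21.54/40.304 = 0.53444 mol → 0.53444 mol Mg, 0.53444 mol O.
FeO: 25.15/71.844 = 0.35006 mol → 0.35006 mol Fe, 0.35006 mol O.
SiO2: 53.51/60.083 = 0.89060 mol → 0.89060 mol Si, 1.78120 mol O.
Total oxygen = 2.66570 mol. Normalization factor = 6/2.66570 = 2.25082.
Fe per 6 O = 0.35006 × 2.25082 = 0.788.

0.788 Fe apfu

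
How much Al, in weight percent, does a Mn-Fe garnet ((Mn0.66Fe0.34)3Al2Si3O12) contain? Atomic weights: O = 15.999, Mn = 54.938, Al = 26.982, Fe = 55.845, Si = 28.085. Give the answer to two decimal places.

M((Mn0.66Fe0.34)3Al2Si3O12) = 495.946 g/mol.
Al contributes 2 × 26.982 = 53.964 g per mole.
53.964/495.946 = 0.1088 → 10.88%.

10.88 weight percent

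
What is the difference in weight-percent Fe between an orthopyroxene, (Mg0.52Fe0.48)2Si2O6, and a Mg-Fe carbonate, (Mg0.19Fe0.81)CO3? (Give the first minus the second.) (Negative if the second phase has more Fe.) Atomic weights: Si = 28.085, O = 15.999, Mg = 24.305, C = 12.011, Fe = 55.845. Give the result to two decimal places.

M((Mg0.52Fe0.48)2Si2O6) = 231.052 g/mol, so wt% Fe = 53.611/231.052 × 100 = 23.20%.
M((Mg0.19Fe0.81)CO3) = 109.860 g/mol, so wt% Fe = 45.234/109.860 × 100 = 41.17%.
23.20 − 41.17 = -17.97 pp.

-17.97 percentage points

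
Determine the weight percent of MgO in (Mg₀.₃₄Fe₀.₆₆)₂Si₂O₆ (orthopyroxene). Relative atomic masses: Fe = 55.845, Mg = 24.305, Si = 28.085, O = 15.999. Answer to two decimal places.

Molar mass of (Mg₀.₃₄Fe₀.₆₆)₂Si₂O₆ = 0.68×24.305 + 1.32×55.845 + 2×28.085 + 6×15.999 = 242.407 g/mol.
Each formula unit contains 0.68 Mg, equivalent to 0.68/1 = 0.6800 mol MgO.
M(MgO) = 1×24.305 + 1×15.999 = 40.304 g/mol.
Mass of MgO per formula unit = 0.6800 × 40.304 = 27.407 g.
MgO wt% = 27.407 / 242.407 × 100 = 11.31%.

11.31 wt%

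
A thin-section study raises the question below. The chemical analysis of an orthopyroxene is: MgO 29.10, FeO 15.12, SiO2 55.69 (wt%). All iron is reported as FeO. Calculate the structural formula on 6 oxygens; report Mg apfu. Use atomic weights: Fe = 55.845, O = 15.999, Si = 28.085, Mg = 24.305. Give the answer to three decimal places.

29.10 wt% MgO ÷ 40.304 g/mol = 0.72201 mol, giving 0.72201 Mg and 0.72201 O.
15.12 wt% FeO ÷ 71.844 g/mol = 0.21046 mol, giving 0.21046 Fe and 0.21046 O.
55.69 wt% SiO2 ÷ 60.083 g/mol = 0.92688 mol, giving 0.92688 Si and 1.85376 O.
Oxygen sums to 2.78623; scaling by 6/2.78623 = 2.15345 puts the formula on 6 O.
Mg: 0.72201 × 2.15345 = 1.555 atoms per formula unit.

1.555 Mg apfu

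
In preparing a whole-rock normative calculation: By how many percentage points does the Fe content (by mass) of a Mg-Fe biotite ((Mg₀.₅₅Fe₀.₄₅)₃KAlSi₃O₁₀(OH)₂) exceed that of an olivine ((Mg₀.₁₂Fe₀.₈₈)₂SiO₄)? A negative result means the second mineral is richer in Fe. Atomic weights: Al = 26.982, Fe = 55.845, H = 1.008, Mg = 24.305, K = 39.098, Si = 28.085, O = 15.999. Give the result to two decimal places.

M((Mg₀.₅₅Fe₀.₄₅)₃KAlSi₃O₁₀(OH)₂) = 459.833 g/mol, so wt% Fe = 75.391/459.833 × 100 = 16.40%.
M((Mg₀.₁₂Fe₀.₈₈)₂SiO₄) = 196.201 g/mol, so wt% Fe = 98.287/196.201 × 100 = 50.10%.
16.40 − 50.10 = -33.70 pp.

-33.70 percentage points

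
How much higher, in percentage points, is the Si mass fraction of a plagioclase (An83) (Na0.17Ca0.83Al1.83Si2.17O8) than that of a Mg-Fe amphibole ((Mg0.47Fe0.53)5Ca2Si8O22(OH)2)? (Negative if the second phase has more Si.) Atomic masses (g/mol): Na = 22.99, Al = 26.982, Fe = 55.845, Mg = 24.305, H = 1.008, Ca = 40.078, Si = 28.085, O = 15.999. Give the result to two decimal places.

Si in Na0.17Ca0.83Al1.83Si2.17O8: molar mass 275.487 g/mol; 2.17×28.085 = 60.944 g → 22.12 wt%.
Si in (Mg0.47Fe0.53)5Ca2Si8O22(OH)2: molar mass 895.934 g/mol; 8×28.085 = 224.680 g → 25.08 wt%.
Difference = 22.12 − 25.08 = -2.96 percentage points.

-2.96 percentage points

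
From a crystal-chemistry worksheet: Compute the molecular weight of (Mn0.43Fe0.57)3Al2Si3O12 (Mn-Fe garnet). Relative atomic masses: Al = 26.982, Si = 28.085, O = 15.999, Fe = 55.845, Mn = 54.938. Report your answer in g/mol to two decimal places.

The formula mass is the sum 1.29(54.938) + 1.71(55.845) + 2(26.982) + 3(28.085) + 12(15.999).

496.57 g/mol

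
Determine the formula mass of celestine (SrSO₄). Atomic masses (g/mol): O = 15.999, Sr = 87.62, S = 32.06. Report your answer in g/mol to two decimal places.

183.68 g/mol

The formula mass is the sum 1·87.62 + 1·32.06 + 4·15.999.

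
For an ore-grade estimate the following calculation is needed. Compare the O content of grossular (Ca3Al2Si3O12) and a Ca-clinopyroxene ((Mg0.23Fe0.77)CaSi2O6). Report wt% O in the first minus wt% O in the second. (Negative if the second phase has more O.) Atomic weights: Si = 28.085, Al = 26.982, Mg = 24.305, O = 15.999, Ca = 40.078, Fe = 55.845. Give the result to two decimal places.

O in Ca3Al2Si3O12: molar mass 450.441 g/mol; 12×15.999 = 191.988 g → 42.62 wt%.
O in (Mg0.23Fe0.77)CaSi2O6: molar mass 240.833 g/mol; 6×15.999 = 95.994 g → 39.86 wt%.
Difference = 42.62 − 39.86 = 2.76 percentage points.

2.76 percentage points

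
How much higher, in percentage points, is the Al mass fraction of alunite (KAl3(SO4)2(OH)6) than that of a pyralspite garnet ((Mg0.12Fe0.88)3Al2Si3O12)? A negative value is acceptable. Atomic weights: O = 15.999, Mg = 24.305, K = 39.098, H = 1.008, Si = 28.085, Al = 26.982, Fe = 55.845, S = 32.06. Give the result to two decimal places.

M(KAl3(SO4)2(OH)6) = 414.198 g/mol, so wt% Al = 80.946/414.198 × 100 = 19.54%.
M((Mg0.12Fe0.88)3Al2Si3O12) = 486.388 g/mol, so wt% Al = 53.964/486.388 × 100 = 11.09%.
19.54 − 11.09 = 8.45 pp.

8.45 percentage points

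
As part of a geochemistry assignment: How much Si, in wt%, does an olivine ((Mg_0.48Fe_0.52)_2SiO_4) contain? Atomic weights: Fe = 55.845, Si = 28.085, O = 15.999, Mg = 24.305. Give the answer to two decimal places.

16.19 wt%

M((Mg_0.48Fe_0.52)_2SiO_4) = 173.493 g/mol.
Si contributes 1 × 28.085 = 28.085 g per mole.
28.085/173.493 = 0.1619 → 16.19%.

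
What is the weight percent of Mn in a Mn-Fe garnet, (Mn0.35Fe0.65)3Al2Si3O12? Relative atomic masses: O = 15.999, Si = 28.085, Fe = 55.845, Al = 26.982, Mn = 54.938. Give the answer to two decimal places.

11.61 weight percent

M((Mn0.35Fe0.65)3Al2Si3O12) = 496.790 g/mol.
Mn contributes 1.05 × 54.938 = 57.685 g per mole.
57.685/496.790 = 0.1161 → 11.61%.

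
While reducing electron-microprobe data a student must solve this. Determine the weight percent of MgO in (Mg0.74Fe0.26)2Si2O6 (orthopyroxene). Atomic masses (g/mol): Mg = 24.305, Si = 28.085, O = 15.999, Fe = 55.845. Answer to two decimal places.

Formula mass = 217.175 g/mol.
1.48 Mg → 1.4800 mol MgO per formula unit; M(MgO) = 40.304, so MgO mass = 59.650 g.
59.650/217.175 × 100 = 27.47 wt%.

27.47 wt%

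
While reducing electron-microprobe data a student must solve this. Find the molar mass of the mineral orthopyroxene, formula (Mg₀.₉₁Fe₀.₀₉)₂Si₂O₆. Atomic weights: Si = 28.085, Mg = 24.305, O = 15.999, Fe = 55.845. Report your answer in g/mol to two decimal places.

206.45 g/mol

Mg: 1.82 × 24.305 = 44.2351
Fe: 0.18 × 55.845 = 10.0521
Si: 2 × 28.085 = 56.1700
O: 6 × 15.999 = 95.9940
Summing the contributions gives the formula mass.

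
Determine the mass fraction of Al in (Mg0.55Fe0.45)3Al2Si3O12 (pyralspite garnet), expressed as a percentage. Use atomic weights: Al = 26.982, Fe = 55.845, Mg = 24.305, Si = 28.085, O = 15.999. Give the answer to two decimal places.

Molar mass of (Mg0.55Fe0.45)3Al2Si3O12: 1.65×24.305 + 1.35×55.845 + 2×26.982 + 3×28.085 + 12×15.999 = 445.701 g/mol.
Mass of Al per formula unit: 2 × 26.982 = 53.964 g.
Weight fraction Al = 53.964 / 445.701 = 0.1211.

12.11 weight percent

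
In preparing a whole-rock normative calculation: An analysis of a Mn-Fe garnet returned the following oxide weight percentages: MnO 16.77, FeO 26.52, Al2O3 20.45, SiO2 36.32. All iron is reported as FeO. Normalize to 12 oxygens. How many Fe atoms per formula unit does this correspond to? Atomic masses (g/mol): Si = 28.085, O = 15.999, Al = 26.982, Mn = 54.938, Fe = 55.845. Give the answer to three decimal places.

MnO (M=70.937): mol = 0.23641; Mn = 0.23641, O = 0.23641.
FeO (M=71.844): mol = 0.36913; Fe = 0.36913, O = 0.36913.
Al2O3 (M=101.961): mol = 0.20057; Al = 0.40114, O = 0.60171.
SiO2 (M=60.083): mol = 0.60450; Si = 0.60450, O = 1.20900.
ΣO = 2.41625; factor = 12/ΣO = 4.96637.
Fe apfu = 0.36913 × 4.96637 = 1.833.

1.833 Fe apfu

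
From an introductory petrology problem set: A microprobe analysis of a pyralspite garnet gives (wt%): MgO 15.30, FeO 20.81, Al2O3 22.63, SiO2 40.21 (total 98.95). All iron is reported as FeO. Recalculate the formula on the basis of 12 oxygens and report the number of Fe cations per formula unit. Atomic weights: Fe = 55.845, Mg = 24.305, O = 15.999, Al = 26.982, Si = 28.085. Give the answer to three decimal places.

1.300 Fe apfu

MgO (M=40.304): mol = 0.37961; Mg = 0.37961, O = 0.37961.
FeO (M=71.844): mol = 0.28966; Fe = 0.28966, O = 0.28966.
Al2O3 (M=101.961): mol = 0.22195; Al = 0.44390, O = 0.66585.
SiO2 (M=60.083): mol = 0.66924; Si = 0.66924, O = 1.33848.
ΣO = 2.67360; factor = 12/ΣO = 4.48833.
Fe apfu = 0.28966 × 4.48833 = 1.300.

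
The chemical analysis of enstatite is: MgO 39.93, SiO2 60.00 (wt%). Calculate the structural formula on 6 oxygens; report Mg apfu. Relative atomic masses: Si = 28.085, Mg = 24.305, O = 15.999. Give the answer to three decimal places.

1.989 Mg apfu

MgO (M=40.304): mol = 0.99072; Mg = 0.99072, O = 0.99072.
SiO2 (M=60.083): mol = 0.99862; Si = 0.99862, O = 1.99724.
ΣO = 2.98796; factor = 6/ΣO = 2.00806.
Mg apfu = 0.99072 × 2.00806 = 1.989.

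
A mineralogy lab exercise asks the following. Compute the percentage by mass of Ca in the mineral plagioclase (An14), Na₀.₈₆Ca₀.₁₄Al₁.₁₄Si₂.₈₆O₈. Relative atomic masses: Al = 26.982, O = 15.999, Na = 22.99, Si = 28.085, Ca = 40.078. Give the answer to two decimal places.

Formula mass = 0.86*22.99 + 0.14*40.078 + 1.14*26.982 + 2.86*28.085 + 8*15.999 = 264.457 g/mol, of which 5.611 g is Ca.
So Ca makes up 5.611/264.457 = 0.0212 of the mass, i.e. 2.12%.

2.12 mass %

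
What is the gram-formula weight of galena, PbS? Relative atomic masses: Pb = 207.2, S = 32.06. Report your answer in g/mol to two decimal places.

Pb: 1 × 207.2 = 207.2000
S: 1 × 32.06 = 32.0600
Summing the contributions gives the formula mass.

239.26 g/mol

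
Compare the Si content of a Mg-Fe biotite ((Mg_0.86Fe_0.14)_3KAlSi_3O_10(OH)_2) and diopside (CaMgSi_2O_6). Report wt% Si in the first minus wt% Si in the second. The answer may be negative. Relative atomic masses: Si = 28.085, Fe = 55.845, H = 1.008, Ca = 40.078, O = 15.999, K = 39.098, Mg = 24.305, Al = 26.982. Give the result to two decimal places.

M((Mg_0.86Fe_0.14)_3KAlSi_3O_10(OH)_2) = 430.501 g/mol, so wt% Si = 84.255/430.501 × 100 = 19.57%.
M(CaMgSi_2O_6) = 216.547 g/mol, so wt% Si = 56.170/216.547 × 100 = 25.94%.
19.57 − 25.94 = -6.37 pp.

-6.37 percentage points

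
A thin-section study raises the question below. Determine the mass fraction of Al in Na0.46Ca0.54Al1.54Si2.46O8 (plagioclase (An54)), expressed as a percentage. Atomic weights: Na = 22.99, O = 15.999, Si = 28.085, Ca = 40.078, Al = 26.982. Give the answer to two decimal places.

Formula mass = 0.46×22.99 + 0.54×40.078 + 1.54×26.982 + 2.46×28.085 + 8×15.999 = 270.851 g/mol, of which 41.552 g is Al.
So Al makes up 41.552/270.851 = 0.1534 of the mass, i.e. 15.34%.

15.34 wt%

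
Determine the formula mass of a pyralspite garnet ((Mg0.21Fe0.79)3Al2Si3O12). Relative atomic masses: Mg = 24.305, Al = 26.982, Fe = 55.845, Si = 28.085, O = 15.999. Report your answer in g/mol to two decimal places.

477.87 g/mol

M = 0.63×24.305 + 2.37×55.845 + 2×26.982 + 3×28.085 + 12×15.999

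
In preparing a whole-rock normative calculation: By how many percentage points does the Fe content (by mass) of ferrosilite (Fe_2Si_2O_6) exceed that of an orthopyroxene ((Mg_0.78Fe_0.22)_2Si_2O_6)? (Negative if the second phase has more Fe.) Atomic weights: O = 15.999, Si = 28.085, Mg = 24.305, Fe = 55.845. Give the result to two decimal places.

Fe in Fe_2Si_2O_6: molar mass 263.854 g/mol; 2×55.845 = 111.690 g → 42.33 wt%.
Fe in (Mg_0.78Fe_0.22)_2Si_2O_6: molar mass 214.652 g/mol; 0.44×55.845 = 24.572 g → 11.45 wt%.
Difference = 42.33 − 11.45 = 30.88 percentage points.

30.88 percentage points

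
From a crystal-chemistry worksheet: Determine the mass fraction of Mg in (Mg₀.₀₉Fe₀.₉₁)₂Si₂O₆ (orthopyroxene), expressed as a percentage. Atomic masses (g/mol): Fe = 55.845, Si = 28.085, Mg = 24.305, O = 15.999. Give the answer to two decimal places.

1.69 weight percent

Formula mass = 0.18×24.305 + 1.82×55.845 + 2×28.085 + 6×15.999 = 258.177 g/mol, of which 4.375 g is Mg.
So Mg makes up 4.375/258.177 = 0.0169 of the mass, i.e. 1.69%.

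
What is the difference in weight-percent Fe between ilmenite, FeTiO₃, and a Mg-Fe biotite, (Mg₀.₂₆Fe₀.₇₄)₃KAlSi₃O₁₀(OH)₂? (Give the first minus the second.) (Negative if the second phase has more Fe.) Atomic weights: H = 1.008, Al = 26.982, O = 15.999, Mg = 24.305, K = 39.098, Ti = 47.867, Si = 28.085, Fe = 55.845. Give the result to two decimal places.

11.37 percentage points

First mineral: 55.845 g Fe in 151.709 g formula = 36.81 wt% Fe.
Second mineral: 123.976 g Fe in 487.273 g formula = 25.44 wt% Fe.
36.81% − 25.44% gives a difference of 11.37 percentage points.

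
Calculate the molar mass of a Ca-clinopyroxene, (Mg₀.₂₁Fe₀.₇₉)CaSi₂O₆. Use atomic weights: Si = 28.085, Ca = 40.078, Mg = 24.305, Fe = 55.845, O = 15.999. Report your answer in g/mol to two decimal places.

241.46 g/mol

M = 0.21×24.305 + 0.79×55.845 + 1×40.078 + 2×28.085 + 6×15.999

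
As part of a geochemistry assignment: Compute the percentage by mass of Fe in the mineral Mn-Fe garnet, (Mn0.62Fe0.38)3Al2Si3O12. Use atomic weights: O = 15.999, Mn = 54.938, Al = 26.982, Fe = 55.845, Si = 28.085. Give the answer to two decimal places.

M((Mn0.62Fe0.38)3Al2Si3O12) = 496.055 g/mol.
Fe contributes 1.14 × 55.845 = 63.663 g per mole.
63.663/496.055 = 0.1283 → 12.83%.

12.83 mass %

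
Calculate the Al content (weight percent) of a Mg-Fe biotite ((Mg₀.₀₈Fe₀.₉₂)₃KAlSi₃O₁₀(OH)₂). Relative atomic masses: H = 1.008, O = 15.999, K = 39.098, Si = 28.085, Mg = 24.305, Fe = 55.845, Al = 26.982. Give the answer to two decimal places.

5.35 weight percent

Formula mass = 0.24×24.305 + 2.76×55.845 + 1×39.098 + 1×26.982 + 3×28.085 + 12×15.999 + 2×1.008 = 504.304 g/mol, of which 26.982 g is Al.
So Al makes up 26.982/504.304 = 0.0535 of the mass, i.e. 5.35%.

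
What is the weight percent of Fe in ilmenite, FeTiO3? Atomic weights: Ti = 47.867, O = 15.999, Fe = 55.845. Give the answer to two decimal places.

36.81 mass %

Formula mass = 1·55.845 + 1·47.867 + 3·15.999 = 151.709 g/mol, of which 55.845 g is Fe.
So Fe makes up 55.845/151.709 = 0.3681 of the mass, i.e. 36.81%.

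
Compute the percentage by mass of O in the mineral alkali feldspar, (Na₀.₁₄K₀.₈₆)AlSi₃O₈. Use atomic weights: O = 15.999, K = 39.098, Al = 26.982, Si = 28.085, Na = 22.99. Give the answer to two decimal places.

Molar mass of (Na₀.₁₄K₀.₈₆)AlSi₃O₈: 0.14*22.99 + 0.86*39.098 + 1*26.982 + 3*28.085 + 8*15.999 = 276.072 g/mol.
Mass of O per formula unit: 8 × 15.999 = 127.992 g.
Weight fraction O = 127.992 / 276.072 = 0.4636.

46.36 mass %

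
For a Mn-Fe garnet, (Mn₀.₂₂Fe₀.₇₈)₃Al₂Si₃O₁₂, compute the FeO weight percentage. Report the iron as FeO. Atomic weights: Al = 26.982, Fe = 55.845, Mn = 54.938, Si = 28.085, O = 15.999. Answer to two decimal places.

Formula mass = 497.143 g/mol.
2.34 Fe → 2.3400 mol FeO per formula unit; M(FeO) = 71.844, so FeO mass = 168.115 g.
168.115/497.143 × 100 = 33.82 wt%.

33.82 wt%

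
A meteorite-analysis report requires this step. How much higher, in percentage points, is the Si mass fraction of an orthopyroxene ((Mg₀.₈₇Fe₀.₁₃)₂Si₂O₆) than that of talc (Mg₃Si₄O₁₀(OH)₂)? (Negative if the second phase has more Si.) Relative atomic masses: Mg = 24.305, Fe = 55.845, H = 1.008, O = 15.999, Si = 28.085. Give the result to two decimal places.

Si in (Mg₀.₈₇Fe₀.₁₃)₂Si₂O₆: molar mass 208.974 g/mol; 2×28.085 = 56.170 g → 26.88 wt%.
Si in Mg₃Si₄O₁₀(OH)₂: molar mass 379.259 g/mol; 4×28.085 = 112.340 g → 29.62 wt%.
Difference = 26.88 − 29.62 = -2.74 percentage points.

-2.74 percentage points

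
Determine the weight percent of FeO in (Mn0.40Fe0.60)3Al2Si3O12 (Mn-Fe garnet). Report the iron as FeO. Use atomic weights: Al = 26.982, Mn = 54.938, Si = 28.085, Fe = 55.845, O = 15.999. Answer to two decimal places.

M((Mn0.40Fe0.60)3Al2Si3O12) = 496.654 g/mol; M(FeO) = 71.844 g/mol.
Moles FeO per formula unit = 1.80 Fe ÷ 1 = 1.8000.
FeO fraction = (1.8000 × 71.844) / 496.654 = 129.319/496.654 = 0.2604.

26.04 wt%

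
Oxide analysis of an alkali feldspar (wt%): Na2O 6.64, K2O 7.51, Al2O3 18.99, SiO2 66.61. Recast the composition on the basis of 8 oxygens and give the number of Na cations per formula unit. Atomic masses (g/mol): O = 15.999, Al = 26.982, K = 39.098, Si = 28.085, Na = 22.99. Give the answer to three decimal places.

0.579 Na apfu

Na2O (M=61.979): mol = 0.10713; Na = 0.21426, O = 0.10713.
K2O (M=94.195): mol = 0.07973; K = 0.15946, O = 0.07973.
Al2O3 (M=101.961): mol = 0.18625; Al = 0.37250, O = 0.55875.
SiO2 (M=60.083): mol = 1.10863; Si = 1.10863, O = 2.21726.
ΣO = 2.96287; factor = 8/ΣO = 2.70008.
Na apfu = 0.21426 × 2.70008 = 0.579.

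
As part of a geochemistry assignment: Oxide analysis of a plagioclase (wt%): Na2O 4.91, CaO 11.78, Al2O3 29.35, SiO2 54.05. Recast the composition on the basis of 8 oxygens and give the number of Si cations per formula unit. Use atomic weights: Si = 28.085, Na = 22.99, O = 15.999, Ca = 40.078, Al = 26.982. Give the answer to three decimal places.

Na2O: 4.91/61.979 = 0.07922 mol → 0.15844 mol Na, 0.07922 mol O.
CaO: 11.78/56.077 = 0.21007 mol → 0.21007 mol Ca, 0.21007 mol O.
Al2O3: 29.35/101.961 = 0.28786 mol → 0.57572 mol Al, 0.86358 mol O.
SiO2: 54.05/60.083 = 0.89959 mol → 0.89959 mol Si, 1.79918 mol O.
Total oxygen = 2.95205 mol. Normalization factor = 8/2.95205 = 2.70998.
Si per 8 O = 0.89959 × 2.70998 = 2.438.

2.438 Si apfu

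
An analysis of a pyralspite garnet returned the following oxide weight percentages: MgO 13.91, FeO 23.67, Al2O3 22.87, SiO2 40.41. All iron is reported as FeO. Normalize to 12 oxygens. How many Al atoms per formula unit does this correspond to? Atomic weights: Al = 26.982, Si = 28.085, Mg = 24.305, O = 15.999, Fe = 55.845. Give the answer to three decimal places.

1.999 Al apfu

MgO: 13.91/40.304 = 0.34513 mol → 0.34513 mol Mg, 0.34513 mol O.
FeO: 23.67/71.844 = 0.32946 mol → 0.32946 mol Fe, 0.32946 mol O.
Al2O3: 22.87/101.961 = 0.22430 mol → 0.44860 mol Al, 0.67290 mol O.
SiO2: 40.41/60.083 = 0.67257 mol → 0.67257 mol Si, 1.34514 mol O.
Total oxygen = 2.69263 mol. Normalization factor = 12/2.69263 = 4.45661.
Al per 12 O = 0.44860 × 4.45661 = 1.999.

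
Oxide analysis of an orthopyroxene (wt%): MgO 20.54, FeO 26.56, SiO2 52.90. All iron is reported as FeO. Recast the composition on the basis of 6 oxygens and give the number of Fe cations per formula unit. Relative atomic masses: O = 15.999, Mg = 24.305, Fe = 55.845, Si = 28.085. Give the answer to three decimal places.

MgO: 20.54/40.304 = 0.50963 mol → 0.50963 mol Mg, 0.50963 mol O.
FeO: 26.56/71.844 = 0.36969 mol → 0.36969 mol Fe, 0.36969 mol O.
SiO2: 52.90/60.083 = 0.88045 mol → 0.88045 mol Si, 1.76090 mol O.
Total oxygen = 2.64022 mol. Normalization factor = 6/2.64022 = 2.27254.
Fe per 6 O = 0.36969 × 2.27254 = 0.840.

0.840 Fe apfu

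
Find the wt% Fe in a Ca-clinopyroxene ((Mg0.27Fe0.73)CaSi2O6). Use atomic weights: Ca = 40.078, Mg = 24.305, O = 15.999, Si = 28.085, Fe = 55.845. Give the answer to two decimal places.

M((Mg0.27Fe0.73)CaSi2O6) = 239.571 g/mol.
Fe contributes 0.73 × 55.845 = 40.767 g per mole.
40.767/239.571 = 0.1702 → 17.02%.

17.02 weight percent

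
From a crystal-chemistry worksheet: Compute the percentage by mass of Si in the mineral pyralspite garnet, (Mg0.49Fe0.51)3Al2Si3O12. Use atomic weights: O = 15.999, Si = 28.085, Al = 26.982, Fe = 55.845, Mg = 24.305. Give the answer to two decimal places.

Molar mass of (Mg0.49Fe0.51)3Al2Si3O12: 1.47×24.305 + 1.53×55.845 + 2×26.982 + 3×28.085 + 12×15.999 = 451.378 g/mol.
Mass of Si per formula unit: 3 × 28.085 = 84.255 g.
Weight fraction Si = 84.255 / 451.378 = 0.1867.

18.67 weight percent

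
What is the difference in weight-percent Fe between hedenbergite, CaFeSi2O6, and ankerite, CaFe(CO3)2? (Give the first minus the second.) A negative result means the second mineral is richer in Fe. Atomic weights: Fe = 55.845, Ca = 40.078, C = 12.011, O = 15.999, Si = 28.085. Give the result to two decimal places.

-3.35 percentage points

Fe in CaFeSi2O6: molar mass 248.087 g/mol; 1×55.845 = 55.845 g → 22.51 wt%.
Fe in CaFe(CO3)2: molar mass 215.939 g/mol; 1×55.845 = 55.845 g → 25.86 wt%.
Difference = 22.51 − 25.86 = -3.35 percentage points.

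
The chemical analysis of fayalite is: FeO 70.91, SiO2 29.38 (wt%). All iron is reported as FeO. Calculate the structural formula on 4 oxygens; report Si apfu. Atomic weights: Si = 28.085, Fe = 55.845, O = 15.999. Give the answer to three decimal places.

0.995 Si apfu

FeO: 70.91/71.844 = 0.98700 mol → 0.98700 mol Fe, 0.98700 mol O.
SiO2: 29.38/60.083 = 0.48899 mol → 0.48899 mol Si, 0.97798 mol O.
Total oxygen = 1.96498 mol. Normalization factor = 4/1.96498 = 2.03564.
Si per 4 O = 0.48899 × 2.03564 = 0.995.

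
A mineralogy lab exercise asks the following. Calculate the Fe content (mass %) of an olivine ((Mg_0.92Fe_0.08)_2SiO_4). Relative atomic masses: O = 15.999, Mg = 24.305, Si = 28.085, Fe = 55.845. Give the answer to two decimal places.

6.13 mass %

Formula mass = 1.84·24.305 + 0.16·55.845 + 1·28.085 + 4·15.999 = 145.737 g/mol, of which 8.935 g is Fe.
So Fe makes up 8.935/145.737 = 0.0613 of the mass, i.e. 6.13%.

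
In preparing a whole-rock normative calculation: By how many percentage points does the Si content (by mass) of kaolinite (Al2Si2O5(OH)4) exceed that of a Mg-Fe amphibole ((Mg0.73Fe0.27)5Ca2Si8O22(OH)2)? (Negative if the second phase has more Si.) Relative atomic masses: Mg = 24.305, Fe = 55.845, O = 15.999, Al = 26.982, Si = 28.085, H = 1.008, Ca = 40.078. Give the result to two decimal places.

-4.52 percentage points

First mineral: 56.170 g Si in 258.157 g formula = 21.76 wt% Si.
Second mineral: 224.680 g Si in 854.932 g formula = 26.28 wt% Si.
21.76% − 26.28% gives a difference of -4.52 percentage points.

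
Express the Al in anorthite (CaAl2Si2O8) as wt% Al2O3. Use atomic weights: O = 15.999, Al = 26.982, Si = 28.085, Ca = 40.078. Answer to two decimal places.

36.65 wt%

Formula mass = 278.204 g/mol.
2 Al → 1.0000 mol Al2O3 per formula unit; M(Al2O3) = 101.961, so Al2O3 mass = 101.961 g.
101.961/278.204 × 100 = 36.65 wt%.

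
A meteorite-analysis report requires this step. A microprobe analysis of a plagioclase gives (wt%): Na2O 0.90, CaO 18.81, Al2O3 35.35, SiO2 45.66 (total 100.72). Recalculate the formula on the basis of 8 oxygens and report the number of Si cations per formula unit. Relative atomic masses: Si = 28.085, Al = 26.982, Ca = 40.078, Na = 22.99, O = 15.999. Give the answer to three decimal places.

0.90 wt% Na2O ÷ 61.979 g/mol = 0.01452 mol, giving 0.02904 Na and 0.01452 O.
18.81 wt% CaO ÷ 56.077 g/mol = 0.33543 mol, giving 0.33543 Ca and 0.33543 O.
35.35 wt% Al2O3 ÷ 101.961 g/mol = 0.34670 mol, giving 0.69340 Al and 1.04010 O.
45.66 wt% SiO2 ÷ 60.083 g/mol = 0.75995 mol, giving 0.75995 Si and 1.51990 O.
Oxygen sums to 2.90995; scaling by 8/2.90995 = 2.74919 puts the formula on 8 O.
Si: 0.75995 × 2.74919 = 2.089 atoms per formula unit.

2.089 Si apfu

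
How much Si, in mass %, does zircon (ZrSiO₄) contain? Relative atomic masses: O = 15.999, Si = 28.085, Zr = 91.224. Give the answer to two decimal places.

15.32 mass %

Formula mass = 1×91.224 + 1×28.085 + 4×15.999 = 183.305 g/mol, of which 28.085 g is Si.
So Si makes up 28.085/183.305 = 0.1532 of the mass, i.e. 15.32%.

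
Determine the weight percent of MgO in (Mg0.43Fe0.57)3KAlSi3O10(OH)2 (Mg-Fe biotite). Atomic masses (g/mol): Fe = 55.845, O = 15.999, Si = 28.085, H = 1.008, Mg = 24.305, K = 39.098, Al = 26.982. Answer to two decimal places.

Molar mass of (Mg0.43Fe0.57)3KAlSi3O10(OH)2 = 1.29·24.305 + 1.71·55.845 + 1·39.098 + 1·26.982 + 3·28.085 + 12·15.999 + 2·1.008 = 471.187 g/mol.
Each formula unit contains 1.29 Mg, equivalent to 1.29/1 = 1.2900 mol MgO.
M(MgO) = 1×24.305 + 1×15.999 = 40.304 g/mol.
Mass of MgO per formula unit = 1.2900 × 40.304 = 51.992 g.
MgO wt% = 51.992 / 471.187 × 100 = 11.03%.

11.03 wt%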